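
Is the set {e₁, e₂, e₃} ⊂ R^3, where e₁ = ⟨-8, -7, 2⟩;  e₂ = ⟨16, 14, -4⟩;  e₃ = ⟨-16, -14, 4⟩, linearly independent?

Place the vectors as rows of a 3×3 matrix and reduce to echelon form.
The reduction yields 1 nonzero row, so the rank is 1.
Since rank 1 < 3, the set is linearly dependent.

linearly dependent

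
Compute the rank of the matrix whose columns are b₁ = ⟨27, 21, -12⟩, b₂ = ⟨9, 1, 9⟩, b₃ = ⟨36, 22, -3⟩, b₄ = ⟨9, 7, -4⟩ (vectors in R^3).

2

Row-reduce the 4×3 matrix with these as rows.
Reduction leaves 2 leading entries, giving rank 2.
(With 4 elements in a 3-dimensional space the rank is at most 3.)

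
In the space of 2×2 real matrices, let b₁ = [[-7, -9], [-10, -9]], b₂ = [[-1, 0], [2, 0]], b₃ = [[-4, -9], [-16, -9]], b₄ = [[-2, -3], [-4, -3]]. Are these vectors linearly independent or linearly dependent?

linearly dependent

Write each element as a coordinate vector in ℝ⁴ using {E₁₁, E₁₂, E₂₁, E₂₂}.
Row-reduce the matrix whose columns are b₁, b₂, b₃, b₄.
The reduction yields 2 nonzero rows, so the rank is 2.
Since rank 2 < 4, the set is linearly dependent.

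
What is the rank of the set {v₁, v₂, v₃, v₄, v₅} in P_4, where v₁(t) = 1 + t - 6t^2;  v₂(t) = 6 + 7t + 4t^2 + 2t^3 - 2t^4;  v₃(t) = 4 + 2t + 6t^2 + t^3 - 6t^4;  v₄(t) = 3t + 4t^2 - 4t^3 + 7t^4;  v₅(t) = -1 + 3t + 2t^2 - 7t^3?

Represent each element by its coordinate vector in ℝ⁵.
Form the matrix with v₁, v₂, v₃, v₄, v₅ as columns and reduce.
The echelon form has 5 nonzero rows, so the rank is 5.

rank 5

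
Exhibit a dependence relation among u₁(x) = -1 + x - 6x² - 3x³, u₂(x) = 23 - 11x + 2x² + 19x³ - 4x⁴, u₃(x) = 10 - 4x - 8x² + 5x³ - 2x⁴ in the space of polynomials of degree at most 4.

3u₁ + u₂ - 2u₃ = 0

Write each element as a vector in ℝ⁵ using {1, x, …, x⁴}.
Row-reduce the matrix with u₁, u₂, u₃ as columns; the null space gives the coefficients.
One solution (up to scaling) is (3, 1, -2).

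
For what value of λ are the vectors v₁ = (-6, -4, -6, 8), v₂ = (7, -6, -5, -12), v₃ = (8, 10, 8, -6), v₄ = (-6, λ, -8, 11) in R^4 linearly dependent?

λ = -7/3

Place the vectors as rows of a 4×4 matrix; dependence ⇔ determinant zero.
The determinant works out to 336*λ + 784.
This vanishes exactly when λ = -7/3.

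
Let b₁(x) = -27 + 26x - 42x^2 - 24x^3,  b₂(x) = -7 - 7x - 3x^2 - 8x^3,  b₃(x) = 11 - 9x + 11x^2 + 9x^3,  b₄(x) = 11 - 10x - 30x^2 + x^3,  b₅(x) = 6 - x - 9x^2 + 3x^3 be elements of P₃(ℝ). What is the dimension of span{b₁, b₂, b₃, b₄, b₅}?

Pass to coordinate vectors with respect to the basis {1, x, …, x^3}.
Apply Gaussian elimination to the matrix whose rows are b₁, b₂, b₃, b₄, b₅.
Reduction leaves 3 leading entries, giving rank 3.
(With 5 elements in a 4-dimensional space the rank is at most 4.)

3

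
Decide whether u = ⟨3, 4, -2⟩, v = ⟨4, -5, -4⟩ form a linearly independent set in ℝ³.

Place the vectors as rows of a 2×3 matrix and reduce to echelon form.
The reduction yields 2 nonzero rows, so the rank is 2.
Since rank = 2 (the number of vectors), the set is linearly independent.

linearly independent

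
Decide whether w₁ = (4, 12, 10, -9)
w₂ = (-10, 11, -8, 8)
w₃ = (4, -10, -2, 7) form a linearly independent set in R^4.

linearly independent

Place the vectors as rows of a 3×4 matrix and reduce to echelon form.
The reduction yields 3 nonzero rows, so the rank is 3.
Since rank = 3 (the number of vectors), the set is linearly independent.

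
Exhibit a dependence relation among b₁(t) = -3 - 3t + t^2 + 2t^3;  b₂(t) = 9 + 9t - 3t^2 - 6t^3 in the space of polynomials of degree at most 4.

Write each element as a vector in ℝ⁵ using {1, t, …, t^4}.
Write the vectors as columns of a matrix and find a nonzero vector in its null space.
A generator of the null space is (3, 1).

3b₁ + b₂ = 0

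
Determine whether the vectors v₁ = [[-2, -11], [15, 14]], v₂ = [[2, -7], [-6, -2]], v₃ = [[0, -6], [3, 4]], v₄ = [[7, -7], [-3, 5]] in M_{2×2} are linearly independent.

Take coordinates with respect to the standard basis {E₁₁, E₁₂, E₂₁, E₂₂}.
Row-reduce the matrix whose columns are v₁, v₂, v₃, v₄.
The reduction yields 3 nonzero rows, so the rank is 3.
Since rank 3 < 4, the set is linearly dependent.

linearly dependent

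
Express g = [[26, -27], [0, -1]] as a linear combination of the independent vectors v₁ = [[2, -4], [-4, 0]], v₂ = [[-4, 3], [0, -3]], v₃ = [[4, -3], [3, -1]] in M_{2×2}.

g = 3v₁ - v₂ + 4v₃

Take coordinate vectors relative to {E₁₁, E₁₂, E₂₁, E₂₂}.
Since v₁, v₂, v₃ are independent, the coefficients expressing g are uniquely determined by a linear system.
Row-reducing the augmented matrix gives the unique coefficients (α₁, α₂, α₃) = (3, -1, 4).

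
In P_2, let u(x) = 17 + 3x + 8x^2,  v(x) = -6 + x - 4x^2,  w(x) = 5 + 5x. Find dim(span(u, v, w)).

Represent each element by its coordinate vector in ℝ³.
Put the 3×3 matrix [u|v|w] into echelon form.
The echelon form has 2 nonzero rows, so the rank is 2.

2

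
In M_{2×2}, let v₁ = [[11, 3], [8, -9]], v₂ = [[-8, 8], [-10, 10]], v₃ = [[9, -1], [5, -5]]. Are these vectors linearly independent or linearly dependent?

Write each element as a coordinate vector in ℝ⁴ using {E₁₁, E₁₂, E₂₁, E₂₂}.
Row-reduce the matrix whose columns are v₁, v₂, v₃.
The reduction yields 3 nonzero rows, so the rank is 3.
Since rank = 3 (the number of vectors), the set is linearly independent.

linearly independent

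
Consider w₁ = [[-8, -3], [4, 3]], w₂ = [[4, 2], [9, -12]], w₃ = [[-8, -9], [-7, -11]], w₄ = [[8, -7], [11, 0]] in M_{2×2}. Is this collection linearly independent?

Take coordinates with respect to the standard basis {E₁₁, E₁₂, E₂₁, E₂₂}.
Place the vectors as rows of a 4×4 matrix and reduce to echelon form.
The reduction yields 4 nonzero rows, so the rank is 4.
Since rank = 4 (the number of vectors), the set is linearly independent.

linearly independent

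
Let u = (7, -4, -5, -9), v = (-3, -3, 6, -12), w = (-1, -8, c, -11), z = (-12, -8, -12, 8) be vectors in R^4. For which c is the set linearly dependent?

c = -5

Dependence holds iff the 4×4 matrix [u v w z] is singular.
The determinant works out to -1404*c - 7020.
This vanishes exactly when c = -5.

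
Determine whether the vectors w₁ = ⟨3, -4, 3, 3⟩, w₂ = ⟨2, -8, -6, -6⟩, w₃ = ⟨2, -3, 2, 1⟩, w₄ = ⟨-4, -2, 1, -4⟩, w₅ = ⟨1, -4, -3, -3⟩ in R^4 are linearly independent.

linearly dependent

There are 5 vectors in a 4-dimensional space, so they cannot be linearly independent.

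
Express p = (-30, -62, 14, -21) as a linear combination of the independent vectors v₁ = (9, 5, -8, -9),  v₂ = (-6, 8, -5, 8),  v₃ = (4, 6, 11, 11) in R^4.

Solve the system with v₁, v₂, v₃ as columns and p as the right-hand side.
Back-substitution yields (α₁, α₂, α₃) = (-4, -3, -3).

p = -4v₁ - 3v₂ - 3v₃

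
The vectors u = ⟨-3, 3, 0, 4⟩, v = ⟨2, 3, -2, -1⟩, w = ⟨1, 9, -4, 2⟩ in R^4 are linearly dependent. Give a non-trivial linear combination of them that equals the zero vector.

u + 2v - w = 0

Write the vectors as columns of a matrix and find a nonzero vector in its null space.
A generator of the null space is (1, 2, -1).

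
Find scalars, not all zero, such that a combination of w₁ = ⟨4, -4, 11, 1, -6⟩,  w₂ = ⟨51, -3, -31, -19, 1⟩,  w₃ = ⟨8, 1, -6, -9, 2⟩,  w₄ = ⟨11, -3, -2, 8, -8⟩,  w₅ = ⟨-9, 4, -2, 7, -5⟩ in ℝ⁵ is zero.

Write the vectors as columns of a matrix and find a nonzero vector in its null space.
One solution (up to scaling) is (1, 1, -3, -2, 1).

w₁ + w₂ - 3w₃ - 2w₄ + w₅ = 0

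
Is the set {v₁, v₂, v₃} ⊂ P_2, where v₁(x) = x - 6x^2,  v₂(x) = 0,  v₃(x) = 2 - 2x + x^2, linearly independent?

Write each element as a coordinate vector in ℝ³ using {1, x, x^2}.
One of the vectors is the zero vector, so the set is linearly dependent.

linearly dependent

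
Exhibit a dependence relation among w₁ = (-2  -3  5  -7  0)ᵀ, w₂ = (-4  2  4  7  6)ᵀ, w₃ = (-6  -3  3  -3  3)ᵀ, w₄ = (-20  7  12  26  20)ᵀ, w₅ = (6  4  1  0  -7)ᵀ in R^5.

2w₁ - 3w₂ - 3w₃ + w₄ - w₅ = 0

Row-reduce the matrix with w₁, w₂, w₃, w₄, w₅ as columns; the null space gives the coefficients.
The free variable yields coefficients (2, -3, -3, 1, -1) (any nonzero multiple also works).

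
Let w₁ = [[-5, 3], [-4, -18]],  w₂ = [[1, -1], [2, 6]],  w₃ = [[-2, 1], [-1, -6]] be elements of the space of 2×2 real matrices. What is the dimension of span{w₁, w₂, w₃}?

Use coordinates relative to {E₁₁, E₁₂, E₂₁, E₂₂}.
Apply Gaussian elimination to the matrix whose rows are w₁, w₂, w₃.
There are 2 pivot columns, so rank = 2.

2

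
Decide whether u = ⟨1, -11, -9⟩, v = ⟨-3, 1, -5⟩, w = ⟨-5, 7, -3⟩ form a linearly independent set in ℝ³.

linearly dependent

The matrix [u|v|w] has determinant 0.
A zero determinant means the columns are linearly dependent.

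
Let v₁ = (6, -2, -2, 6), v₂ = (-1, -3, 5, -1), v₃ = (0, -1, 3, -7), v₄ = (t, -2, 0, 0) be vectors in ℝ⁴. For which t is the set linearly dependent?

t = 49/10

Dependence holds iff the 4×4 matrix [v₁ v₂ v₃ v₄] is singular.
The determinant works out to 392 - 80*t.
Solving 392 - 80*t = 0 yields t = 49/10.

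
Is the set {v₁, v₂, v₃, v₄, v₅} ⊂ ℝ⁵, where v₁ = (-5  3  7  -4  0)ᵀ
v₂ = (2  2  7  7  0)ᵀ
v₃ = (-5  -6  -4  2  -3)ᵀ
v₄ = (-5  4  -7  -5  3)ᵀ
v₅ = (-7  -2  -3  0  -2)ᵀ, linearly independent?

linearly independent

Form the 5×5 matrix with these as columns; its determinant is 4264.
A nonzero determinant means the columns are linearly independent.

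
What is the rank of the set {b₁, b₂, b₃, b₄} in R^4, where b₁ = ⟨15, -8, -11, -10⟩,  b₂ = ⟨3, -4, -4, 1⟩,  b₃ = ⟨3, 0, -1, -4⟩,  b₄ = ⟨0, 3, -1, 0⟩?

Apply Gaussian elimination to the matrix whose rows are b₁, b₂, b₃, b₄.
There are 3 pivot columns, so rank = 3.

rank 3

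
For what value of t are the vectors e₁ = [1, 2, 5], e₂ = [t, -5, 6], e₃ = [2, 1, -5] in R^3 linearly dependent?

The set is linearly dependent precisely when det[e₁; e₂; e₃] = 0.
Expanding, det = 15*t + 93.
Solving 15*t + 93 = 0 yields t = -31/5.

t = -31/5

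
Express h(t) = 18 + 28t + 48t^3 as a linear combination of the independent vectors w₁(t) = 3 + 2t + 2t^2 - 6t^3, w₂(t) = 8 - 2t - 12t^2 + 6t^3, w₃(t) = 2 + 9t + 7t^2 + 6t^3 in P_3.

h = -2w₁ + 2w₂ + 4w₃

Identify each element with its coordinate vector in ℝ⁴ via {1, t, …, t^3}.
Set up the augmented matrix [w₁ | w₂ | w₃ | h] and row-reduce.
Back-substitution yields (α₁, α₂, α₃) = (-2, 2, 4).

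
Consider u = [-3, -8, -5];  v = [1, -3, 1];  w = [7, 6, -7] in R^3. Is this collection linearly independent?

linearly independent

Place the vectors as rows of a 3×3 matrix and reduce to echelon form.
The reduction yields 3 nonzero rows, so the rank is 3.
Since rank = 3 (the number of vectors), the set is linearly independent.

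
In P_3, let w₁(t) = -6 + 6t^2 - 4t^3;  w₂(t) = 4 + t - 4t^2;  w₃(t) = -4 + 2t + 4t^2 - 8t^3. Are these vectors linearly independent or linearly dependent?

Take coordinates with respect to the standard basis {1, t, …, t^3}.
Place the vectors as rows of a 3×4 matrix and reduce to echelon form.
The reduction yields 2 nonzero rows, so the rank is 2.
Since rank 2 < 3, the set is linearly dependent.

linearly dependent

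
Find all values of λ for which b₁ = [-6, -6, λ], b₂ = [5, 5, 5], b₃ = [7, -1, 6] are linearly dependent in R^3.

λ = -6

The vectors are dependent exactly when the determinant of the matrix with rows b₁, b₂, b₃ vanishes.
The determinant works out to -40*λ - 240.
Setting this to zero gives λ = -6.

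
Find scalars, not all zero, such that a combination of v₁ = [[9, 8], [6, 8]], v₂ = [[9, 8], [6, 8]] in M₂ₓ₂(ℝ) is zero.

Write each element as a vector in ℝ⁴ using {E₁₁, E₁₂, E₂₁, E₂₂}.
Write the vectors as columns of a matrix and find a nonzero vector in its null space.
One solution (up to scaling) is (1, -1).

v₁ - v₂ = 0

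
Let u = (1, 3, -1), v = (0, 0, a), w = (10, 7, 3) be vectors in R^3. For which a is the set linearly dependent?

a = 0

The vectors are dependent exactly when the determinant of the matrix with rows u, v, w vanishes.
The determinant works out to 23*a.
This vanishes exactly when a = 0.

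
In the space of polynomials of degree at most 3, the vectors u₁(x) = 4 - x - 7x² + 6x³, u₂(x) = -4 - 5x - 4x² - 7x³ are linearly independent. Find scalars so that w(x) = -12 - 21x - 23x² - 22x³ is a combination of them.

w = u₁ + 4u₂

Identify each element with its coordinate vector in ℝ⁴ via {1, x, …, x³}.
Set up the augmented matrix [u₁ | u₂ | w] and row-reduce.
Back-substitution yields (c₁, c₂) = (1, 4).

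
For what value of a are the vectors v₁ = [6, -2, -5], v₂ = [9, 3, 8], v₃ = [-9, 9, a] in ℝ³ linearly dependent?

Place the vectors as rows of a 3×3 matrix; dependence ⇔ determinant zero.
Cofactor expansion gives det = 36*a - 828.
This vanishes exactly when a = 23.

a = 23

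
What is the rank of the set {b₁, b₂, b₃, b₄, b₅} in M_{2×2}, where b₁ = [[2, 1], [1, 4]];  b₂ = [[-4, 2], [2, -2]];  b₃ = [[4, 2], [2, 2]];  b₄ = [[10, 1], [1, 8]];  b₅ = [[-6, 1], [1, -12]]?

rank 3

Use coordinates relative to {E₁₁, E₁₂, E₂₁, E₂₂}.
Put the 4×5 matrix [b₁|b₂|b₃|b₄|b₅] into echelon form.
The echelon form has 3 nonzero rows, so the rank is 3.
(With 5 elements in a 4-dimensional space the rank is at most 4.)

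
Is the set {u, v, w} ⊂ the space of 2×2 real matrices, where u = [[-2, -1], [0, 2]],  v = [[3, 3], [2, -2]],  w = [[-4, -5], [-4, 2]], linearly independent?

linearly dependent

Write each element as a coordinate vector in ℝ⁴ using {E₁₁, E₁₂, E₂₁, E₂₂}.
Place the vectors as rows of a 3×4 matrix and reduce to echelon form.
The reduction yields 2 nonzero rows, so the rank is 2.
Since rank 2 < 3, the set is linearly dependent.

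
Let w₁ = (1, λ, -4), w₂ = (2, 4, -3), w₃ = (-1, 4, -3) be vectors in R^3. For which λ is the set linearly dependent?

λ = 16/3

Dependence holds iff the 3×3 matrix [w₁ w₂ w₃] is singular.
The determinant works out to 9*λ - 48.
Setting this to zero gives λ = 16/3.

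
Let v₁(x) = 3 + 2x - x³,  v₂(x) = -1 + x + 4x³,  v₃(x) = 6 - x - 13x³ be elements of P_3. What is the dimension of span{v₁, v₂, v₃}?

Pass to coordinate vectors with respect to the basis {1, x, …, x³}.
Form the matrix with v₁, v₂, v₃ as columns and reduce.
Exactly 2 pivots survive; hence the rank is 2.

dim = 2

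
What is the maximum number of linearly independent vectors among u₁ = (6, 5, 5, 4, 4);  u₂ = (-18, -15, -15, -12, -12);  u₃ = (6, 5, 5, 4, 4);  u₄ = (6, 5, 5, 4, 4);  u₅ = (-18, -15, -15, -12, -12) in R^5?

1

Apply Gaussian elimination to the matrix whose rows are u₁, u₂, u₃, u₄, u₅.
Reduction leaves 1 leading entry, giving rank 1.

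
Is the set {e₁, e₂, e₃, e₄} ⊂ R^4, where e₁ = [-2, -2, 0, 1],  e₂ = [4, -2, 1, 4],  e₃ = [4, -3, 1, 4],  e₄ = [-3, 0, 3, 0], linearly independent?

Place the vectors as rows of a 4×4 matrix and reduce to echelon form.
The reduction yields 4 nonzero rows, so the rank is 4.
Since rank = 4 (the number of vectors), the set is linearly independent.

linearly independent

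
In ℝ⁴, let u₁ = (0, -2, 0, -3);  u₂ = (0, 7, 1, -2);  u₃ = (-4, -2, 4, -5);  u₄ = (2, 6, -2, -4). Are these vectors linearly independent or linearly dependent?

The matrix [u₁|u₂|u₃|u₄] has determinant -112.
A nonzero determinant means the columns are linearly independent.

linearly independent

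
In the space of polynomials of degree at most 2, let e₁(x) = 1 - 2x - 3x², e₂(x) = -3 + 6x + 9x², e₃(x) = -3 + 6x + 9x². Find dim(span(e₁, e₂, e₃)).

Use coordinates relative to {1, x, x²}.
Row-reduce the 3×3 matrix with these as rows.
There is 1 pivot column, so rank = 1.

1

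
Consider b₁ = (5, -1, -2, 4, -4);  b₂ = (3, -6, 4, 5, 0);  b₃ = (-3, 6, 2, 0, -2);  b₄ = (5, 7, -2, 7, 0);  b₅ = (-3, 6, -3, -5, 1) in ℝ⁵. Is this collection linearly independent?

linearly independent

Form the 5×5 matrix with these as columns; its determinant is -1460.
A nonzero determinant means the columns are linearly independent.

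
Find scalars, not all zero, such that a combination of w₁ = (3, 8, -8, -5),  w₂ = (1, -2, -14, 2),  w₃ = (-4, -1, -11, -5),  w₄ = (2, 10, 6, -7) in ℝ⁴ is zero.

Solve the homogeneous system with w₁, w₂, w₃, w₄ as columns by row-reducing the coefficient matrix.
A generator of the null space is (1, -1, 0, -1).

w₁ - w₂ - w₄ = 0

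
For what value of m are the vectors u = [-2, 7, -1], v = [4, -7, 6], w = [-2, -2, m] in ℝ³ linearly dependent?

m = -43/7

The vectors are dependent exactly when the determinant of the matrix with rows u, v, w vanishes.
Expanding, det = -14*m - 86.
Solving -14*m - 86 = 0 yields m = -43/7.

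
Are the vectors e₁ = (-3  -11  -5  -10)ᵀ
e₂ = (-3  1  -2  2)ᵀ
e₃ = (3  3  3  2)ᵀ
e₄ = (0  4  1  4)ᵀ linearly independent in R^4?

Form the 4×4 matrix with these as columns; its determinant is 0.
A zero determinant means the columns are linearly dependent.
Indeed e₁ + 2e₂ + 3e₃ = 0.

linearly dependent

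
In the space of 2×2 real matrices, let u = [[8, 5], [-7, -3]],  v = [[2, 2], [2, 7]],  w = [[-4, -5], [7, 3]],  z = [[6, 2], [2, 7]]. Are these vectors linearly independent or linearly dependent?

linearly dependent

Take coordinates with respect to the standard basis {E₁₁, E₁₂, E₂₁, E₂₂}.
Row-reduce the matrix whose columns are u, v, w, z.
The reduction yields 3 nonzero rows, so the rank is 3.
Since rank 3 < 4, the set is linearly dependent.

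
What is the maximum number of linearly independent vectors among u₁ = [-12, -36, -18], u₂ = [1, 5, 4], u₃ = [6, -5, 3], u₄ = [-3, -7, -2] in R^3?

Put the 3×4 matrix [u₁|u₂|u₃|u₄] into echelon form.
Exactly 3 pivots survive; hence the rank is 3.
(With 4 elements in a 3-dimensional space the rank is at most 3.)

3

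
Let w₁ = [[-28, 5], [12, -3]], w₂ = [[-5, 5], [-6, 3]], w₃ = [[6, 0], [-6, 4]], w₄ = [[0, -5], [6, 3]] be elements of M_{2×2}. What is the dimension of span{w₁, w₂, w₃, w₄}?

3

Pass to coordinate vectors with respect to the basis {E₁₁, E₁₂, E₂₁, E₂₂}.
Row-reduce the 4×4 matrix with these as rows.
The echelon form has 3 nonzero rows, so the rank is 3.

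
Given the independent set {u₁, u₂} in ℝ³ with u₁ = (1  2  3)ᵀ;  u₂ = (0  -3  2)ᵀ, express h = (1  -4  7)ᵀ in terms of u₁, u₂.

h = u₁ + 2u₂

Solve the system with u₁, u₂ as columns and h as the right-hand side.
The system has the unique solution (a₁, a₂) = (1, 2).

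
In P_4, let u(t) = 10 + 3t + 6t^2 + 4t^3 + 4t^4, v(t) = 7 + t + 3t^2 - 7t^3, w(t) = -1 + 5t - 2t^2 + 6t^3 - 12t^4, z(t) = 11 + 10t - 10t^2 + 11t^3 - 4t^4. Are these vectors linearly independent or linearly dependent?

linearly independent

Write each element as a coordinate vector in ℝ⁵ using {1, t, …, t^4}.
Place the vectors as rows of a 4×5 matrix and reduce to echelon form.
The reduction yields 4 nonzero rows, so the rank is 4.
Since rank = 4 (the number of vectors), the set is linearly independent.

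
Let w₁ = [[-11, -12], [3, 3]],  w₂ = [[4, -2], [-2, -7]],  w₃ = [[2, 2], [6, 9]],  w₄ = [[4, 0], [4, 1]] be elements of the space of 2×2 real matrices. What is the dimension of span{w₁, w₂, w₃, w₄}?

Use coordinates relative to {E₁₁, E₁₂, E₂₁, E₂₂}.
Row-reduce the 4×4 matrix with these as rows.
Reduction leaves 4 leading entries, giving rank 4.

4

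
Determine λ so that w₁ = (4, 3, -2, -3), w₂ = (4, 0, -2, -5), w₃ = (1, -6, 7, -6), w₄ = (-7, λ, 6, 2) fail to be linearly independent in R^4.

λ = -39/4

Place the vectors as rows of a 4×4 matrix; dependence ⇔ determinant zero.
The determinant works out to 60*λ + 585.
This vanishes exactly when λ = -39/4.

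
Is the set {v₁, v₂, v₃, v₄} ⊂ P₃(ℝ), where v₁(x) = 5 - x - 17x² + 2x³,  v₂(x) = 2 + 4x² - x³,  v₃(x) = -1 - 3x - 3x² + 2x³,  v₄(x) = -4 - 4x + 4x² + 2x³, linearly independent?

Write each element as a coordinate vector in ℝ⁴ using {1, x, …, x³}.
The matrix [v₁|v₂|v₃|v₄] has determinant 0.
A zero determinant means the columns are linearly dependent.

linearly dependent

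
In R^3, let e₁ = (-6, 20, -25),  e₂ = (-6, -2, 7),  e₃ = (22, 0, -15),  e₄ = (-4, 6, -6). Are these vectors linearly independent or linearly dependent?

There are 4 vectors in a 3-dimensional space, so they cannot be linearly independent.

linearly dependent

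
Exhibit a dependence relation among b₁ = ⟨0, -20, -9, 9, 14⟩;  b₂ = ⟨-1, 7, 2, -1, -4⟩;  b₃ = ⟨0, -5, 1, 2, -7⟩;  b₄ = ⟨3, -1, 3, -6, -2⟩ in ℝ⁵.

Solve the homogeneous system with b₁, b₂, b₃, b₄ as columns by row-reducing the coefficient matrix.
One solution (up to scaling) is (1, 3, 0, 1).

b₁ + 3b₂ + b₄ = 0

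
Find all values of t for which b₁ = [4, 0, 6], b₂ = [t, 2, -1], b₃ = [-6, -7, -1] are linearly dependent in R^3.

t = 6/7

Place the vectors as rows of a 3×3 matrix; dependence ⇔ determinant zero.
Cofactor expansion gives det = 36 - 42*t.
Setting this to zero gives t = 6/7.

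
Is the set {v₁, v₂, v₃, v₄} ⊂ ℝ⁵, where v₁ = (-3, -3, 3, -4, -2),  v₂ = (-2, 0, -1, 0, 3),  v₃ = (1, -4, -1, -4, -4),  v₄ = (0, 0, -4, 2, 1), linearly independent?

linearly independent

Place the vectors as rows of a 4×5 matrix and reduce to echelon form.
The reduction yields 4 nonzero rows, so the rank is 4.
Since rank = 4 (the number of vectors), the set is linearly independent.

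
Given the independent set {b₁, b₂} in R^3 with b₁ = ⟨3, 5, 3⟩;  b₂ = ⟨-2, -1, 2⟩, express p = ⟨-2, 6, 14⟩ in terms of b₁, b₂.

Set up the augmented matrix [b₁ | b₂ | p] and row-reduce.
Row-reducing the augmented matrix gives the unique coefficients (α₁, α₂) = (2, 4).

p = 2b₁ + 4b₂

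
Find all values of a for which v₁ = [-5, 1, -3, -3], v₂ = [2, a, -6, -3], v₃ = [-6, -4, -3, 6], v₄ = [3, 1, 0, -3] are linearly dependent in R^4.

a = -11/4

Dependence holds iff the 4×4 matrix [v₁ v₂ v₃ v₄] is singular.
Cofactor expansion gives det = -72*a - 198.
This vanishes exactly when a = -11/4.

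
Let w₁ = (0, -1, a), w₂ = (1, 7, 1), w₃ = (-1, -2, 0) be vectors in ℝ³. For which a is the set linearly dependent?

a = -1/5

The set is linearly dependent precisely when det[w₁; w₂; w₃] = 0.
Cofactor expansion gives det = 5*a + 1.
Setting this to zero gives a = -1/5.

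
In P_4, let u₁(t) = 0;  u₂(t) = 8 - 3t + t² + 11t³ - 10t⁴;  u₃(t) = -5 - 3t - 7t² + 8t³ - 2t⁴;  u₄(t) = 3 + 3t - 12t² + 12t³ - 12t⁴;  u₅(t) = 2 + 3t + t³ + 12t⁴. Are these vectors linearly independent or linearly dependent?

Take coordinates with respect to the standard basis {1, t, …, t⁴}.
One of the vectors is the zero vector, so the set is linearly dependent.

linearly dependent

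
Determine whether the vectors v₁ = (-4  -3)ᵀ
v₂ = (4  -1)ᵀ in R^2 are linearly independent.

linearly independent

Row-reduce the matrix whose columns are v₁, v₂.
The reduction yields 2 nonzero rows, so the rank is 2.
Since rank = 2 (the number of vectors), the set is linearly independent.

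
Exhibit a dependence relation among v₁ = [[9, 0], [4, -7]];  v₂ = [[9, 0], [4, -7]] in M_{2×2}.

Write each element as a vector in ℝ⁴ using {E₁₁, E₁₂, E₂₁, E₂₂}.
Row-reduce the matrix with v₁, v₂ as columns; the null space gives the coefficients.
The free variable yields coefficients (1, -1) (any nonzero multiple also works).

v₁ - v₂ = 0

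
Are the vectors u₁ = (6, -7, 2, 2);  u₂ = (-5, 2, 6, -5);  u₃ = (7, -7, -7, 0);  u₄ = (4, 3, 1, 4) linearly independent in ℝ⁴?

linearly independent

The matrix [u₁|u₂|u₃|u₄] has determinant -1799.
A nonzero determinant means the columns are linearly independent.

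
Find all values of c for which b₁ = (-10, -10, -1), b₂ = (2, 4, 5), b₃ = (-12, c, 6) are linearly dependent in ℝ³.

Place the vectors as rows of a 3×3 matrix; dependence ⇔ determinant zero.
Expanding, det = 48*c + 432.
This vanishes exactly when c = -9.

c = -9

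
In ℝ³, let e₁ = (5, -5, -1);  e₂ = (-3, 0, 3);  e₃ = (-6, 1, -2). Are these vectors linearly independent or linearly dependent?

The matrix [e₁|e₂|e₃] has determinant 108.
A nonzero determinant means the columns are linearly independent.

linearly independent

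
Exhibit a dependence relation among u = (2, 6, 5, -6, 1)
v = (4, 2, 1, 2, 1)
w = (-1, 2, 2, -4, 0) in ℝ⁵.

Set up α₁u + … + α₃w = 0 and solve the homogeneous system.
One solution (up to scaling) is (1, -1, -2).

u - v - 2w = 0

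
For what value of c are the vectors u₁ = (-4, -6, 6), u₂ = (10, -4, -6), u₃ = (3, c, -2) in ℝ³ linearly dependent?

c = -7/9

Dependence holds iff the 3×3 matrix [u₁ u₂ u₃] is singular.
Cofactor expansion gives det = 36*c + 28.
Setting this to zero gives c = -7/9.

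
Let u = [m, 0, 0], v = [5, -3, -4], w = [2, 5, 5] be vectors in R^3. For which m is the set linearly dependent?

Dependence holds iff the 3×3 matrix [u v w] is singular.
The determinant works out to 5*m.
Setting this to zero gives m = 0.

m = 0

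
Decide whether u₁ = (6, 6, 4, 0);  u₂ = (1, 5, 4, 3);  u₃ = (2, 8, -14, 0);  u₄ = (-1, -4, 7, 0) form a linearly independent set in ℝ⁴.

One vector is a scalar multiple of another, so the set is dependent.

linearly dependent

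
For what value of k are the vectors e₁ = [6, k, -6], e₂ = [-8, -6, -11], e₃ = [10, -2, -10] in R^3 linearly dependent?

The set is linearly dependent precisely when det[e₁; e₂; e₃] = 0.
Cofactor expansion gives det = -190*k - 228.
This vanishes exactly when k = -6/5.

k = -6/5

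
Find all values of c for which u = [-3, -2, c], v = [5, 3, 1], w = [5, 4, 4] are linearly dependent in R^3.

The set is linearly dependent precisely when det[u; v; w] = 0.
Expanding, det = 5*c + 6.
This vanishes exactly when c = -6/5.

c = -6/5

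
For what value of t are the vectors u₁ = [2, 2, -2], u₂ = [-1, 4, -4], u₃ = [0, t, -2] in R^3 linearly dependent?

t = 2

The set is linearly dependent precisely when det[u₁; u₂; u₃] = 0.
Expanding, det = 10*t - 20.
Solving 10*t - 20 = 0 yields t = 2.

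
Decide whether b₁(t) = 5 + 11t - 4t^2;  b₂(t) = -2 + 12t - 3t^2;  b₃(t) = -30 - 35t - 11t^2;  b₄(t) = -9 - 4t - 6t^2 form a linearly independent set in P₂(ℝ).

linearly dependent

Write each element as a coordinate vector in ℝ³ using {1, t, t^2}.
There are 4 vectors in a 3-dimensional space, so they cannot be linearly independent.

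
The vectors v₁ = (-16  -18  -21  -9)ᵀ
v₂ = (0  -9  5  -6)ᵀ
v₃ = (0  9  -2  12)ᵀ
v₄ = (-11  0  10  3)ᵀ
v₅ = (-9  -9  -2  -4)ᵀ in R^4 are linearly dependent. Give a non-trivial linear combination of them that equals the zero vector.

v₁ + v₂ + v₄ - 3v₅ = 0

Solve the homogeneous system with v₁, v₂, v₃, v₄, v₅ as columns by row-reducing the coefficient matrix.
One solution (up to scaling) is (1, 1, 0, 1, -3).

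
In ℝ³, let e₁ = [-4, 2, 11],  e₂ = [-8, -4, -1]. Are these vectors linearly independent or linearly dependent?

linearly independent

Place the vectors as rows of a 2×3 matrix and reduce to echelon form.
The reduction yields 2 nonzero rows, so the rank is 2.
Since rank = 2 (the number of vectors), the set is linearly independent.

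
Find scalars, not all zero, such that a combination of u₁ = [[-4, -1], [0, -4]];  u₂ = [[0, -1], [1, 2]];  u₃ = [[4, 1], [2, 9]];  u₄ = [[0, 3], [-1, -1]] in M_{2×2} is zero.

u₁ - 3u₂ + u₃ - u₄ = 0

Take coordinates with respect to {E₁₁, E₁₂, E₂₁, E₂₂}.
Solve the homogeneous system with u₁, u₂, u₃, u₄ as columns by row-reducing the coefficient matrix.
The free variable yields coefficients (1, -3, 1, -1) (any nonzero multiple also works).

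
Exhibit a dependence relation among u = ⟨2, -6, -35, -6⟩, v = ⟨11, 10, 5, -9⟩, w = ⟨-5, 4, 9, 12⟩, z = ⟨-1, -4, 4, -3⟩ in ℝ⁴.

u + v + 2w + 3z = 0

Row-reduce the matrix with u, v, w, z as columns; the null space gives the coefficients.
A generator of the null space is (1, 1, 2, 3).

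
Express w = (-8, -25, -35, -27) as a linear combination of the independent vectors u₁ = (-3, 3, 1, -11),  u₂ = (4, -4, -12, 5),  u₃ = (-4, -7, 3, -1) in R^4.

w = 4u₁ + 4u₂ + 3u₃

Write w = a₁u₁ + … + a₃u₃ and equate components.
Back-substitution yields (a₁, a₂, a₃) = (4, 4, 3).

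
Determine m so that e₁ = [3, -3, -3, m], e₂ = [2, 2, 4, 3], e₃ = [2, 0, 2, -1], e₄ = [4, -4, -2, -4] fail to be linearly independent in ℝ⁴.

Place the vectors as rows of a 4×4 matrix; dependence ⇔ determinant zero.
Cofactor expansion gives det = 12 - 8*m.
Solving 12 - 8*m = 0 yields m = 3/2.

m = 3/2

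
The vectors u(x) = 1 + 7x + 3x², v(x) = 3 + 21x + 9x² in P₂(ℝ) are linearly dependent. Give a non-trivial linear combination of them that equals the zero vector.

Take coordinates with respect to {1, x, x²}.
Row-reduce the matrix with u, v as columns; the null space gives the coefficients.
The free variable yields coefficients (3, -1) (any nonzero multiple also works).

3u - v = 0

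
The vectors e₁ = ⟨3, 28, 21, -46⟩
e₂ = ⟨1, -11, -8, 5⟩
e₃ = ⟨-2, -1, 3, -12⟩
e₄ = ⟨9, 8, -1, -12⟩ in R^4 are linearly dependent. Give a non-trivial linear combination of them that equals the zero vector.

e₁ + 2e₂ - 2e₃ - e₄ = 0

Set up α₁e₁ + … + α₄e₄ = 0 and solve the homogeneous system.
A generator of the null space is (1, 2, -2, -1).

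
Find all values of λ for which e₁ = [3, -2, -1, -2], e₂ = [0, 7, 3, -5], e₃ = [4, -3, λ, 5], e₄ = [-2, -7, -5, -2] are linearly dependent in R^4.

Place the vectors as rows of a 4×4 matrix; dependence ⇔ determinant zero.
Expanding, det = 39 - 195*λ.
Setting this to zero gives λ = 1/5.

λ = 1/5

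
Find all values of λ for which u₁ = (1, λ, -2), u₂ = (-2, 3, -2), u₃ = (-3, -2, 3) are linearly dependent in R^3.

λ = 7/4

Dependence holds iff the 3×3 matrix [u₁ u₂ u₃] is singular.
Expanding, det = 12*λ - 21.
This vanishes exactly when λ = 7/4.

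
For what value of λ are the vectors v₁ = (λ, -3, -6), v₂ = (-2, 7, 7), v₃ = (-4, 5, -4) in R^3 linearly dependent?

Dependence holds iff the 3×3 matrix [v₁ v₂ v₃] is singular.
Cofactor expansion gives det = -63*λ.
Setting this to zero gives λ = 0.

λ = 0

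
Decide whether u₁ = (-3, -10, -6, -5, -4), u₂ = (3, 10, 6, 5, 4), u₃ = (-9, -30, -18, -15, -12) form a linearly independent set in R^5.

Place the vectors as rows of a 3×5 matrix and reduce to echelon form.
The reduction yields 1 nonzero row, so the rank is 1.
Since rank 1 < 3, the set is linearly dependent.
Indeed u₁ + u₂ = 0.

linearly dependent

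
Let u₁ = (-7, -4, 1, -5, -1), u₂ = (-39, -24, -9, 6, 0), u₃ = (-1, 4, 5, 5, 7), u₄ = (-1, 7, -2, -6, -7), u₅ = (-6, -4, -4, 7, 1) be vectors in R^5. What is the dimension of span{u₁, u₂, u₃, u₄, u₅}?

Form the matrix with u₁, u₂, u₃, u₄, u₅ as columns and reduce.
There are 4 pivot columns, so rank = 4.

dim = 4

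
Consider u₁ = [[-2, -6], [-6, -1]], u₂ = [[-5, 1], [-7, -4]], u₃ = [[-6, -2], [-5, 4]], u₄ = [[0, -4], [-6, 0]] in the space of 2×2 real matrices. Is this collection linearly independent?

Take coordinates with respect to the standard basis {E₁₁, E₁₂, E₂₁, E₂₂}.
Row-reduce the matrix whose columns are u₁, u₂, u₃, u₄.
The reduction yields 4 nonzero rows, so the rank is 4.
Since rank = 4 (the number of vectors), the set is linearly independent.

linearly independent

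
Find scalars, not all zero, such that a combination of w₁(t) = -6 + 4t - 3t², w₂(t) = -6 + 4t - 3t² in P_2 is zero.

w₁ - w₂ = 0

Pass to coordinate vectors relative to the basis {1, t, t²}.
Write the vectors as columns of a matrix and find a nonzero vector in its null space.
The free variable yields coefficients (1, -1) (any nonzero multiple also works).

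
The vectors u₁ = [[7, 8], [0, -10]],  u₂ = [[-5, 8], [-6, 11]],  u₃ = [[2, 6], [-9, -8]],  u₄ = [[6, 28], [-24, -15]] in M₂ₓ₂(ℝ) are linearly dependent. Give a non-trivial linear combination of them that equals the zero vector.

u₁ + u₂ + 2u₃ - u₄ = 0

Take coordinates with respect to {E₁₁, E₁₂, E₂₁, E₂₂}.
Set up α₁u₁ + … + α₄u₄ = 0 and solve the homogeneous system.
One solution (up to scaling) is (1, 1, 2, -1).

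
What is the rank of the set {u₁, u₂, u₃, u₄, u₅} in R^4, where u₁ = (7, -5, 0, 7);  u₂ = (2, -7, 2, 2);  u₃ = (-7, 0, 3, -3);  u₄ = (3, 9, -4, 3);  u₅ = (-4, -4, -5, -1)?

Put the 4×5 matrix [u₁|u₂|u₃|u₄|u₅] into echelon form.
Reduction leaves 4 leading entries, giving rank 4.
(With 5 elements in a 4-dimensional space the rank is at most 4.)

4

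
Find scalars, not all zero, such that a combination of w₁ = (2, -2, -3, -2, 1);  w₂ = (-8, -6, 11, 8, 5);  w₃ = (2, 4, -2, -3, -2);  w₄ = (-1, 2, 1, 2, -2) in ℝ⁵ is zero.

3w₁ + w₂ + 2w₃ + 2w₄ = 0

Set up α₁w₁ + … + α₄w₄ = 0 and solve the homogeneous system.
The free variable yields coefficients (3, 1, 2, 2) (any nonzero multiple also works).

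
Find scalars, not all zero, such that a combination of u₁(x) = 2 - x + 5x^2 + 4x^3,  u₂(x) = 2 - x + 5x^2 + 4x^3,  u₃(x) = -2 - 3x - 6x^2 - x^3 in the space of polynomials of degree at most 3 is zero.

Write each element as a vector in ℝ⁴ using {1, x, …, x^3}.
Set up α₁u₁ + … + α₃u₃ = 0 and solve the homogeneous system.
The free variable yields coefficients (1, -1, 0) (any nonzero multiple also works).

u₁ - u₂ = 0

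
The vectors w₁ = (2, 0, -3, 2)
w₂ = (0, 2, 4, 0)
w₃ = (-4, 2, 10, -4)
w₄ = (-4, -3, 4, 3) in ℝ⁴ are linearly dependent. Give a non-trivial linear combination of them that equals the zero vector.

2w₁ - w₂ + w₃ = 0

Row-reduce the matrix with w₁, w₂, w₃, w₄ as columns; the null space gives the coefficients.
One solution (up to scaling) is (2, -1, 1, 0).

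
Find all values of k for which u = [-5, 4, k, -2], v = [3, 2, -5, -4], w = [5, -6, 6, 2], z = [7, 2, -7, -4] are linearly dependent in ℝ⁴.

Dependence holds iff the 4×4 matrix [u v w z] is singular.
Expanding, det = -80*k - 264.
Solving -80*k - 264 = 0 yields k = -33/10.

k = -33/10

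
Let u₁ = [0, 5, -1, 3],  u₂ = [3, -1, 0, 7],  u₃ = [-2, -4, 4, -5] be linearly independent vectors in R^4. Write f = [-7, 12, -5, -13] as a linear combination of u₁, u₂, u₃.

f = u₁ - 3u₂ - u₃

Solve the system with u₁, u₂, u₃ as columns and f as the right-hand side.
The system has the unique solution (c₁, c₂, c₃) = (1, -3, -1).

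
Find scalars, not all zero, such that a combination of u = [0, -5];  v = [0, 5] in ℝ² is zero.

u + v = 0

Write the vectors as columns of a matrix and find a nonzero vector in its null space.
The free variable yields coefficients (1, 1) (any nonzero multiple also works).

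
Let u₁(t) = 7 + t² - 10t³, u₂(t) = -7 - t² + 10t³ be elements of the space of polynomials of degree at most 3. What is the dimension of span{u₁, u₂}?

dim = 1

Represent each element by its coordinate vector in ℝ⁴.
Apply Gaussian elimination to the matrix whose rows are u₁, u₂.
Exactly 1 pivot survives; hence the rank is 1.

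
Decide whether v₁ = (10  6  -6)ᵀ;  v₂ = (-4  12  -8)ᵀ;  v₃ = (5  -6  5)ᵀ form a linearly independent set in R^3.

Place the vectors as rows of a 3×3 matrix and reduce to echelon form.
The reduction yields 3 nonzero rows, so the rank is 3.
Since rank = 3 (the number of vectors), the set is linearly independent.

linearly independent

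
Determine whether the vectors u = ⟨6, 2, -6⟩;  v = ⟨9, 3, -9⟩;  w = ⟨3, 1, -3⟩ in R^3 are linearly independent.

linearly dependent

Place the vectors as rows of a 3×3 matrix and reduce to echelon form.
The reduction yields 1 nonzero row, so the rank is 1.
Since rank 1 < 3, the set is linearly dependent.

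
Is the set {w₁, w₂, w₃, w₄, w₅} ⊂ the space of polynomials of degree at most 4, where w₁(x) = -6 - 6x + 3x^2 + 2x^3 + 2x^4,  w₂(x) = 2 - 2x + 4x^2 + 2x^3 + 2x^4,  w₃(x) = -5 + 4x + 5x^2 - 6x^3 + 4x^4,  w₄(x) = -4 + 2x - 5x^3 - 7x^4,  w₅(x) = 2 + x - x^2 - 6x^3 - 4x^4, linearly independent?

linearly independent

Write each element as a coordinate vector in ℝ⁵ using {1, x, …, x^4}.
The matrix [w₁|w₂|w₃|w₄|w₅] has determinant -13780.
A nonzero determinant means the columns are linearly independent.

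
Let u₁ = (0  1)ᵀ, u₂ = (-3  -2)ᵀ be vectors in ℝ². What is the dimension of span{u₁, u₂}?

Form the matrix with u₁, u₂ as columns and reduce.
Reduction leaves 2 leading entries, giving rank 2.

dim = 2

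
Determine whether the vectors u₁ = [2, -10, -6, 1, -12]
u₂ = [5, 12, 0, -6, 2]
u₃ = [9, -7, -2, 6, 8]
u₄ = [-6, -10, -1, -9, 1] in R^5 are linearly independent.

Row-reduce the matrix whose columns are u₁, u₂, u₃, u₄.
The reduction yields 4 nonzero rows, so the rank is 4.
Since rank = 4 (the number of vectors), the set is linearly independent.

linearly independent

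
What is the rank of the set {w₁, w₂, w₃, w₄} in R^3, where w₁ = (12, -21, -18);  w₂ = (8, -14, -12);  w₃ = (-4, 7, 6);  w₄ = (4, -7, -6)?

Put the 3×4 matrix [w₁|w₂|w₃|w₄] into echelon form.
There is 1 pivot column, so rank = 1.
(With 4 elements in a 3-dimensional space the rank is at most 3.)

1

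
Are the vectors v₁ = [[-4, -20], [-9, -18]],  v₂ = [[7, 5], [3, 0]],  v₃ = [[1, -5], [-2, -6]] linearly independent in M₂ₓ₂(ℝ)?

linearly dependent

Take coordinates with respect to the standard basis {E₁₁, E₁₂, E₂₁, E₂₂}.
Place the vectors as rows of a 3×4 matrix and reduce to echelon form.
The reduction yields 2 nonzero rows, so the rank is 2.
Since rank 2 < 3, the set is linearly dependent.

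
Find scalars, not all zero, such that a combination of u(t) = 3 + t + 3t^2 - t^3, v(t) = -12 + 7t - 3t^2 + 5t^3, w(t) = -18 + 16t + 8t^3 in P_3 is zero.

2u + 2v - w = 0

Pass to coordinate vectors relative to the basis {1, t, …, t^3}.
Row-reduce the matrix with u, v, w as columns; the null space gives the coefficients.
One solution (up to scaling) is (2, 2, -1).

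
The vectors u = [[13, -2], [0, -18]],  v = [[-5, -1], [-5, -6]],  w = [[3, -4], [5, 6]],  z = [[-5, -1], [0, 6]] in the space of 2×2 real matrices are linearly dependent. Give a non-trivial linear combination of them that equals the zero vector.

Write each element as a vector in ℝ⁴ using {E₁₁, E₁₂, E₂₁, E₂₂}.
Set up α₁u + … + α₄z = 0 and solve the homogeneous system.
A generator of the null space is (1, -1, -1, 3).

u - v - w + 3z = 0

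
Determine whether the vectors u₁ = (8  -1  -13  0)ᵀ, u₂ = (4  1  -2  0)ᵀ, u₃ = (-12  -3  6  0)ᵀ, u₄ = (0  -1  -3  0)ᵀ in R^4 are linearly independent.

linearly dependent

One vector is a scalar multiple of another, so the set is dependent.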